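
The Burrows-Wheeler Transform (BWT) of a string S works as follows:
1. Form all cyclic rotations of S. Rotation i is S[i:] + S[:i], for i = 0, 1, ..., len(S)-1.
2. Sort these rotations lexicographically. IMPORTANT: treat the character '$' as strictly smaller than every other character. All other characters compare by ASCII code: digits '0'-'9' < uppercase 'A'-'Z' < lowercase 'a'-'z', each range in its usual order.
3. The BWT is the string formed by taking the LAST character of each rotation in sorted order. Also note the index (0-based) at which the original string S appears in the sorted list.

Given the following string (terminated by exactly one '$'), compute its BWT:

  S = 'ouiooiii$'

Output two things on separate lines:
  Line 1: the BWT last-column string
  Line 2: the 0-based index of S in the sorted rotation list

All 9 rotations (rotation i = S[i:]+S[:i]):
  rot[0] = ouiooiii$
  rot[1] = uiooiii$o
  rot[2] = iooiii$ou
  rot[3] = ooiii$oui
  rot[4] = oiii$ouio
  rot[5] = iii$ouioo
  rot[6] = ii$ouiooi
  rot[7] = i$ouiooii
  rot[8] = $ouiooiii
Sorted (with $ < everything):
  sorted[0] = $ouiooiii  (last char: 'i')
  sorted[1] = i$ouiooii  (last char: 'i')
  sorted[2] = ii$ouiooi  (last char: 'i')
  sorted[3] = iii$ouioo  (last char: 'o')
  sorted[4] = iooiii$ou  (last char: 'u')
  sorted[5] = oiii$ouio  (last char: 'o')
  sorted[6] = ooiii$oui  (last char: 'i')
  sorted[7] = ouiooiii$  (last char: '$')
  sorted[8] = uiooiii$o  (last char: 'o')
Last column: iiiouoi$o
Original string S is at sorted index 7

Answer: iiiouoi$o
7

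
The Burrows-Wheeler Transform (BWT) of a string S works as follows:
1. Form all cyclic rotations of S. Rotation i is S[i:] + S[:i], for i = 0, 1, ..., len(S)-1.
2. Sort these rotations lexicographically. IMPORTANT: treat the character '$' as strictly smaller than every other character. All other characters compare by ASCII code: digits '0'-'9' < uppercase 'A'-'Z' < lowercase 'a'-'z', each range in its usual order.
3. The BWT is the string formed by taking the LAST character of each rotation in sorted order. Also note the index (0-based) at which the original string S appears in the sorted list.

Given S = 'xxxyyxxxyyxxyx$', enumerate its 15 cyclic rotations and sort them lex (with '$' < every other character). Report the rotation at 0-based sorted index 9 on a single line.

Answer: xyyxxyx$xxxyyxx

Derivation:
All 15 rotations (rotation i = S[i:]+S[:i]):
  rot[0] = xxxyyxxxyyxxyx$
  rot[1] = xxyyxxxyyxxyx$x
  rot[2] = xyyxxxyyxxyx$xx
  rot[3] = yyxxxyyxxyx$xxx
  rot[4] = yxxxyyxxyx$xxxy
  rot[5] = xxxyyxxyx$xxxyy
  rot[6] = xxyyxxyx$xxxyyx
  rot[7] = xyyxxyx$xxxyyxx
  rot[8] = yyxxyx$xxxyyxxx
  rot[9] = yxxyx$xxxyyxxxy
  rot[10] = xxyx$xxxyyxxxyy
  rot[11] = xyx$xxxyyxxxyyx
  rot[12] = yx$xxxyyxxxyyxx
  rot[13] = x$xxxyyxxxyyxxy
  rot[14] = $xxxyyxxxyyxxyx
Sorted (with $ < everything):
  sorted[0] = $xxxyyxxxyyxxyx
  sorted[1] = x$xxxyyxxxyyxxy
  sorted[2] = xxxyyxxxyyxxyx$
  sorted[3] = xxxyyxxyx$xxxyy
  sorted[4] = xxyx$xxxyyxxxyy
  sorted[5] = xxyyxxxyyxxyx$x
  sorted[6] = xxyyxxyx$xxxyyx
  sorted[7] = xyx$xxxyyxxxyyx
  sorted[8] = xyyxxxyyxxyx$xx
  sorted[9] = xyyxxyx$xxxyyxx
  sorted[10] = yx$xxxyyxxxyyxx
  sorted[11] = yxxxyyxxyx$xxxy
  sorted[12] = yxxyx$xxxyyxxxy
  sorted[13] = yyxxxyyxxyx$xxx
  sorted[14] = yyxxyx$xxxyyxxx
sorted[9] = xyyxxyx$xxxyyxx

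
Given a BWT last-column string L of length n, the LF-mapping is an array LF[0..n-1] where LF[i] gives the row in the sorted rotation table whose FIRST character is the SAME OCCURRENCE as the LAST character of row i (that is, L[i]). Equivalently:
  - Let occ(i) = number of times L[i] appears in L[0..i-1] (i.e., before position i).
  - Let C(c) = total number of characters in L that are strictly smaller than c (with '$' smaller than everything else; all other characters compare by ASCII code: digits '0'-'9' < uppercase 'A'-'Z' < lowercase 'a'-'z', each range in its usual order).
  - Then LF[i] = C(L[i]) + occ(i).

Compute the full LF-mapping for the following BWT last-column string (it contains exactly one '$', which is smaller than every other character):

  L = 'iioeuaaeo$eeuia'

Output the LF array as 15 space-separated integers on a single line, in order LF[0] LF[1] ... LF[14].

Char counts: '$':1, 'a':3, 'e':4, 'i':3, 'o':2, 'u':2
C (first-col start): C('$')=0, C('a')=1, C('e')=4, C('i')=8, C('o')=11, C('u')=13
L[0]='i': occ=0, LF[0]=C('i')+0=8+0=8
L[1]='i': occ=1, LF[1]=C('i')+1=8+1=9
L[2]='o': occ=0, LF[2]=C('o')+0=11+0=11
L[3]='e': occ=0, LF[3]=C('e')+0=4+0=4
L[4]='u': occ=0, LF[4]=C('u')+0=13+0=13
L[5]='a': occ=0, LF[5]=C('a')+0=1+0=1
L[6]='a': occ=1, LF[6]=C('a')+1=1+1=2
L[7]='e': occ=1, LF[7]=C('e')+1=4+1=5
L[8]='o': occ=1, LF[8]=C('o')+1=11+1=12
L[9]='$': occ=0, LF[9]=C('$')+0=0+0=0
L[10]='e': occ=2, LF[10]=C('e')+2=4+2=6
L[11]='e': occ=3, LF[11]=C('e')+3=4+3=7
L[12]='u': occ=1, LF[12]=C('u')+1=13+1=14
L[13]='i': occ=2, LF[13]=C('i')+2=8+2=10
L[14]='a': occ=2, LF[14]=C('a')+2=1+2=3

Answer: 8 9 11 4 13 1 2 5 12 0 6 7 14 10 3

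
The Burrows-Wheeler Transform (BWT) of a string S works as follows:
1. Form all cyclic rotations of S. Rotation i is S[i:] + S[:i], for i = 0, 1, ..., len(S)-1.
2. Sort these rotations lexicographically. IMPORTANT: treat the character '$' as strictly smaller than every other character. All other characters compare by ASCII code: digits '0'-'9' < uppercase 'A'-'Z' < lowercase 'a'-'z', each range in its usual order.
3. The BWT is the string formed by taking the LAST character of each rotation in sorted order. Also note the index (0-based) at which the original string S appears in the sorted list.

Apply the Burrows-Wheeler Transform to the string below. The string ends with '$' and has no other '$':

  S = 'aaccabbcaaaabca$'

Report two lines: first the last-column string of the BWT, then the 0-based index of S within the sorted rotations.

All 16 rotations (rotation i = S[i:]+S[:i]):
  rot[0] = aaccabbcaaaabca$
  rot[1] = accabbcaaaabca$a
  rot[2] = ccabbcaaaabca$aa
  rot[3] = cabbcaaaabca$aac
  rot[4] = abbcaaaabca$aacc
  rot[5] = bbcaaaabca$aacca
  rot[6] = bcaaaabca$aaccab
  rot[7] = caaaabca$aaccabb
  rot[8] = aaaabca$aaccabbc
  rot[9] = aaabca$aaccabbca
  rot[10] = aabca$aaccabbcaa
  rot[11] = abca$aaccabbcaaa
  rot[12] = bca$aaccabbcaaaa
  rot[13] = ca$aaccabbcaaaab
  rot[14] = a$aaccabbcaaaabc
  rot[15] = $aaccabbcaaaabca
Sorted (with $ < everything):
  sorted[0] = $aaccabbcaaaabca  (last char: 'a')
  sorted[1] = a$aaccabbcaaaabc  (last char: 'c')
  sorted[2] = aaaabca$aaccabbc  (last char: 'c')
  sorted[3] = aaabca$aaccabbca  (last char: 'a')
  sorted[4] = aabca$aaccabbcaa  (last char: 'a')
  sorted[5] = aaccabbcaaaabca$  (last char: '$')
  sorted[6] = abbcaaaabca$aacc  (last char: 'c')
  sorted[7] = abca$aaccabbcaaa  (last char: 'a')
  sorted[8] = accabbcaaaabca$a  (last char: 'a')
  sorted[9] = bbcaaaabca$aacca  (last char: 'a')
  sorted[10] = bca$aaccabbcaaaa  (last char: 'a')
  sorted[11] = bcaaaabca$aaccab  (last char: 'b')
  sorted[12] = ca$aaccabbcaaaab  (last char: 'b')
  sorted[13] = caaaabca$aaccabb  (last char: 'b')
  sorted[14] = cabbcaaaabca$aac  (last char: 'c')
  sorted[15] = ccabbcaaaabca$aa  (last char: 'a')
Last column: accaa$caaaabbbca
Original string S is at sorted index 5

Answer: accaa$caaaabbbca
5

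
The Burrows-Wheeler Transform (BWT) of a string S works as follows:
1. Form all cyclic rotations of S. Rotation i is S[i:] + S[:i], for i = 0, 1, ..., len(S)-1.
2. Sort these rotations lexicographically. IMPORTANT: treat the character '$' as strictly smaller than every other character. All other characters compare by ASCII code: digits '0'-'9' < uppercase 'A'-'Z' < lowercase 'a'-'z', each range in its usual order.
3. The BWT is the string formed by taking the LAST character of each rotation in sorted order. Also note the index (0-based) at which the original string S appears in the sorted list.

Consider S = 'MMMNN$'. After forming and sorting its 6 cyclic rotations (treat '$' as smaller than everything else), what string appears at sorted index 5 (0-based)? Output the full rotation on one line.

All 6 rotations (rotation i = S[i:]+S[:i]):
  rot[0] = MMMNN$
  rot[1] = MMNN$M
  rot[2] = MNN$MM
  rot[3] = NN$MMM
  rot[4] = N$MMMN
  rot[5] = $MMMNN
Sorted (with $ < everything):
  sorted[0] = $MMMNN
  sorted[1] = MMMNN$
  sorted[2] = MMNN$M
  sorted[3] = MNN$MM
  sorted[4] = N$MMMN
  sorted[5] = NN$MMM
sorted[5] = NN$MMM

Answer: NN$MMM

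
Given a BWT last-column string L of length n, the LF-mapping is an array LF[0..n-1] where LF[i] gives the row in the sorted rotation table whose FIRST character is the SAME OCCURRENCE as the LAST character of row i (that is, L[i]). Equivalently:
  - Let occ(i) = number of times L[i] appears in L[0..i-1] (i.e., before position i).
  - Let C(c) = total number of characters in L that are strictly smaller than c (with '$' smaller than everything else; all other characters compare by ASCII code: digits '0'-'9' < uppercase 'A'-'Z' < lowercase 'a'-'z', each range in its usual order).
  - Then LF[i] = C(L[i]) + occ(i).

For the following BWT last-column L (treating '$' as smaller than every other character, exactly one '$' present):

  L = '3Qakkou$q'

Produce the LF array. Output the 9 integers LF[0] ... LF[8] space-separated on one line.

Char counts: '$':1, '3':1, 'Q':1, 'a':1, 'k':2, 'o':1, 'q':1, 'u':1
C (first-col start): C('$')=0, C('3')=1, C('Q')=2, C('a')=3, C('k')=4, C('o')=6, C('q')=7, C('u')=8
L[0]='3': occ=0, LF[0]=C('3')+0=1+0=1
L[1]='Q': occ=0, LF[1]=C('Q')+0=2+0=2
L[2]='a': occ=0, LF[2]=C('a')+0=3+0=3
L[3]='k': occ=0, LF[3]=C('k')+0=4+0=4
L[4]='k': occ=1, LF[4]=C('k')+1=4+1=5
L[5]='o': occ=0, LF[5]=C('o')+0=6+0=6
L[6]='u': occ=0, LF[6]=C('u')+0=8+0=8
L[7]='$': occ=0, LF[7]=C('$')+0=0+0=0
L[8]='q': occ=0, LF[8]=C('q')+0=7+0=7

Answer: 1 2 3 4 5 6 8 0 7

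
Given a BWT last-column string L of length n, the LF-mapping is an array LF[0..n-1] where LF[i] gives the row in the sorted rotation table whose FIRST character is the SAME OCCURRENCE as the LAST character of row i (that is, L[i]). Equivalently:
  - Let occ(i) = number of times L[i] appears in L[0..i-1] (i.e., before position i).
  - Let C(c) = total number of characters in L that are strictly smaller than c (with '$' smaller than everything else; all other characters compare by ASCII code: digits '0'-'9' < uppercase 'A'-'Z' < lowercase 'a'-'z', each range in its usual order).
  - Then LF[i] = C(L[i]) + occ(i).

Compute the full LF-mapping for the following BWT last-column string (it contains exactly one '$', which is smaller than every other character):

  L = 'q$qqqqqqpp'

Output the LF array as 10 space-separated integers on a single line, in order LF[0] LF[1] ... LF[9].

Answer: 3 0 4 5 6 7 8 9 1 2

Derivation:
Char counts: '$':1, 'p':2, 'q':7
C (first-col start): C('$')=0, C('p')=1, C('q')=3
L[0]='q': occ=0, LF[0]=C('q')+0=3+0=3
L[1]='$': occ=0, LF[1]=C('$')+0=0+0=0
L[2]='q': occ=1, LF[2]=C('q')+1=3+1=4
L[3]='q': occ=2, LF[3]=C('q')+2=3+2=5
L[4]='q': occ=3, LF[4]=C('q')+3=3+3=6
L[5]='q': occ=4, LF[5]=C('q')+4=3+4=7
L[6]='q': occ=5, LF[6]=C('q')+5=3+5=8
L[7]='q': occ=6, LF[7]=C('q')+6=3+6=9
L[8]='p': occ=0, LF[8]=C('p')+0=1+0=1
L[9]='p': occ=1, LF[9]=C('p')+1=1+1=2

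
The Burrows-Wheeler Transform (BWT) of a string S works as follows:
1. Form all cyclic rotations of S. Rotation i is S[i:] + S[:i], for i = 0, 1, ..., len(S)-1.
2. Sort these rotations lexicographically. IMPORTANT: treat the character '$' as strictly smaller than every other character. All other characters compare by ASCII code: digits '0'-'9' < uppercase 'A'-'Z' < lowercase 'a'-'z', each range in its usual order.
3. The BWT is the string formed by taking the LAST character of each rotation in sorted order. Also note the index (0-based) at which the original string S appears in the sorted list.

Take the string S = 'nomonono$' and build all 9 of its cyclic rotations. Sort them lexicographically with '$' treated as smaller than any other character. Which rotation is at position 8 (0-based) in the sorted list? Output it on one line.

Answer: onono$nom

Derivation:
All 9 rotations (rotation i = S[i:]+S[:i]):
  rot[0] = nomonono$
  rot[1] = omonono$n
  rot[2] = monono$no
  rot[3] = onono$nom
  rot[4] = nono$nomo
  rot[5] = ono$nomon
  rot[6] = no$nomono
  rot[7] = o$nomonon
  rot[8] = $nomonono
Sorted (with $ < everything):
  sorted[0] = $nomonono
  sorted[1] = monono$no
  sorted[2] = no$nomono
  sorted[3] = nomonono$
  sorted[4] = nono$nomo
  sorted[5] = o$nomonon
  sorted[6] = omonono$n
  sorted[7] = ono$nomon
  sorted[8] = onono$nom
sorted[8] = onono$nom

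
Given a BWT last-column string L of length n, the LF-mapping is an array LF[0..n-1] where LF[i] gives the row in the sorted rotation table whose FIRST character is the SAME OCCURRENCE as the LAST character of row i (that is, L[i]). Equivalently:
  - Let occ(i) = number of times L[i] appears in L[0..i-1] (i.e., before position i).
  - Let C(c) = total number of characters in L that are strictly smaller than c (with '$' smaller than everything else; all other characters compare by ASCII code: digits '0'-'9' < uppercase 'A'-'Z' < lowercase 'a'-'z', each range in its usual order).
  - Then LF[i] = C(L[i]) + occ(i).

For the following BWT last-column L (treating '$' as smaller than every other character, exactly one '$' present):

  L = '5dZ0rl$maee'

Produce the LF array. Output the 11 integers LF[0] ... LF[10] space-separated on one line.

Char counts: '$':1, '0':1, '5':1, 'Z':1, 'a':1, 'd':1, 'e':2, 'l':1, 'm':1, 'r':1
C (first-col start): C('$')=0, C('0')=1, C('5')=2, C('Z')=3, C('a')=4, C('d')=5, C('e')=6, C('l')=8, C('m')=9, C('r')=10
L[0]='5': occ=0, LF[0]=C('5')+0=2+0=2
L[1]='d': occ=0, LF[1]=C('d')+0=5+0=5
L[2]='Z': occ=0, LF[2]=C('Z')+0=3+0=3
L[3]='0': occ=0, LF[3]=C('0')+0=1+0=1
L[4]='r': occ=0, LF[4]=C('r')+0=10+0=10
L[5]='l': occ=0, LF[5]=C('l')+0=8+0=8
L[6]='$': occ=0, LF[6]=C('$')+0=0+0=0
L[7]='m': occ=0, LF[7]=C('m')+0=9+0=9
L[8]='a': occ=0, LF[8]=C('a')+0=4+0=4
L[9]='e': occ=0, LF[9]=C('e')+0=6+0=6
L[10]='e': occ=1, LF[10]=C('e')+1=6+1=7

Answer: 2 5 3 1 10 8 0 9 4 6 7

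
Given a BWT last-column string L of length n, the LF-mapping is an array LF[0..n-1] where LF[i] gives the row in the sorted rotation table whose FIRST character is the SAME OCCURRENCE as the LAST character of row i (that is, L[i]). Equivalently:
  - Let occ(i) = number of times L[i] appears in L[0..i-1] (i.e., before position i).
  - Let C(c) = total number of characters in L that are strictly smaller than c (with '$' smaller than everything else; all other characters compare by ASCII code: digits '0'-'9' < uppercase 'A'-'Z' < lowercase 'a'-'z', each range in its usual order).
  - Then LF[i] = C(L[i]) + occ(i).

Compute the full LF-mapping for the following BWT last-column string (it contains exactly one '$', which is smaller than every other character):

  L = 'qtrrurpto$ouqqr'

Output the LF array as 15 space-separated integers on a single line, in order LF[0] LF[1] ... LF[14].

Answer: 4 11 7 8 13 9 3 12 1 0 2 14 5 6 10

Derivation:
Char counts: '$':1, 'o':2, 'p':1, 'q':3, 'r':4, 't':2, 'u':2
C (first-col start): C('$')=0, C('o')=1, C('p')=3, C('q')=4, C('r')=7, C('t')=11, C('u')=13
L[0]='q': occ=0, LF[0]=C('q')+0=4+0=4
L[1]='t': occ=0, LF[1]=C('t')+0=11+0=11
L[2]='r': occ=0, LF[2]=C('r')+0=7+0=7
L[3]='r': occ=1, LF[3]=C('r')+1=7+1=8
L[4]='u': occ=0, LF[4]=C('u')+0=13+0=13
L[5]='r': occ=2, LF[5]=C('r')+2=7+2=9
L[6]='p': occ=0, LF[6]=C('p')+0=3+0=3
L[7]='t': occ=1, LF[7]=C('t')+1=11+1=12
L[8]='o': occ=0, LF[8]=C('o')+0=1+0=1
L[9]='$': occ=0, LF[9]=C('$')+0=0+0=0
L[10]='o': occ=1, LF[10]=C('o')+1=1+1=2
L[11]='u': occ=1, LF[11]=C('u')+1=13+1=14
L[12]='q': occ=1, LF[12]=C('q')+1=4+1=5
L[13]='q': occ=2, LF[13]=C('q')+2=4+2=6
L[14]='r': occ=3, LF[14]=C('r')+3=7+3=10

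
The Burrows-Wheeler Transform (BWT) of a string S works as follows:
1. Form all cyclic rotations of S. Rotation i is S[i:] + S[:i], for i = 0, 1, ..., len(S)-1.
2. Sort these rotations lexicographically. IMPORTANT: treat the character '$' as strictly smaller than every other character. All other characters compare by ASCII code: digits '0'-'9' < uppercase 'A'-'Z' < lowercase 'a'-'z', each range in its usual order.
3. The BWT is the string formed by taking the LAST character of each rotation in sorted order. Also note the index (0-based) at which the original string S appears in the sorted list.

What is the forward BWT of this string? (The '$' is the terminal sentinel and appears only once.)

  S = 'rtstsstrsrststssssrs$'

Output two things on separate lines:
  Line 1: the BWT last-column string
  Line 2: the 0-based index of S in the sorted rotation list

Answer: ssts$rsrssttsttrssssr
4

Derivation:
All 21 rotations (rotation i = S[i:]+S[:i]):
  rot[0] = rtstsstrsrststssssrs$
  rot[1] = tstsstrsrststssssrs$r
  rot[2] = stsstrsrststssssrs$rt
  rot[3] = tsstrsrststssssrs$rts
  rot[4] = sstrsrststssssrs$rtst
  rot[5] = strsrststssssrs$rtsts
  rot[6] = trsrststssssrs$rtstss
  rot[7] = rsrststssssrs$rtstsst
  rot[8] = srststssssrs$rtstsstr
  rot[9] = rststssssrs$rtstsstrs
  rot[10] = ststssssrs$rtstsstrsr
  rot[11] = tstssssrs$rtstsstrsrs
  rot[12] = stssssrs$rtstsstrsrst
  rot[13] = tssssrs$rtstsstrsrsts
  rot[14] = ssssrs$rtstsstrsrstst
  rot[15] = sssrs$rtstsstrsrststs
  rot[16] = ssrs$rtstsstrsrststss
  rot[17] = srs$rtstsstrsrststsss
  rot[18] = rs$rtstsstrsrststssss
  rot[19] = s$rtstsstrsrststssssr
  rot[20] = $rtstsstrsrststssssrs
Sorted (with $ < everything):
  sorted[0] = $rtstsstrsrststssssrs  (last char: 's')
  sorted[1] = rs$rtstsstrsrststssss  (last char: 's')
  sorted[2] = rsrststssssrs$rtstsst  (last char: 't')
  sorted[3] = rststssssrs$rtstsstrs  (last char: 's')
  sorted[4] = rtstsstrsrststssssrs$  (last char: '$')
  sorted[5] = s$rtstsstrsrststssssr  (last char: 'r')
  sorted[6] = srs$rtstsstrsrststsss  (last char: 's')
  sorted[7] = srststssssrs$rtstsstr  (last char: 'r')
  sorted[8] = ssrs$rtstsstrsrststss  (last char: 's')
  sorted[9] = sssrs$rtstsstrsrststs  (last char: 's')
  sorted[10] = ssssrs$rtstsstrsrstst  (last char: 't')
  sorted[11] = sstrsrststssssrs$rtst  (last char: 't')
  sorted[12] = strsrststssssrs$rtsts  (last char: 's')
  sorted[13] = stssssrs$rtstsstrsrst  (last char: 't')
  sorted[14] = stsstrsrststssssrs$rt  (last char: 't')
  sorted[15] = ststssssrs$rtstsstrsr  (last char: 'r')
  sorted[16] = trsrststssssrs$rtstss  (last char: 's')
  sorted[17] = tssssrs$rtstsstrsrsts  (last char: 's')
  sorted[18] = tsstrsrststssssrs$rts  (last char: 's')
  sorted[19] = tstssssrs$rtstsstrsrs  (last char: 's')
  sorted[20] = tstsstrsrststssssrs$r  (last char: 'r')
Last column: ssts$rsrssttsttrssssr
Original string S is at sorted index 4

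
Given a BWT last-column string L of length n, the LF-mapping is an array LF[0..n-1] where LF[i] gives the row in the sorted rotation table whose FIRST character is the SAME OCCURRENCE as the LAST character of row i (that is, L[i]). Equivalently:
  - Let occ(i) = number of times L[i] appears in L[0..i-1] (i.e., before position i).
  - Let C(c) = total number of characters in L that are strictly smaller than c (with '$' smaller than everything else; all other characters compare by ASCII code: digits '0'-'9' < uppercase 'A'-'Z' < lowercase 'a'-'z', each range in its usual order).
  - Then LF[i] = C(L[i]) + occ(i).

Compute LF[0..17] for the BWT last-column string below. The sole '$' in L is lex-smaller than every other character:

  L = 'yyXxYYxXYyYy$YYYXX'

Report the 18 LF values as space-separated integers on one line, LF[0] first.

Char counts: '$':1, 'X':4, 'Y':7, 'x':2, 'y':4
C (first-col start): C('$')=0, C('X')=1, C('Y')=5, C('x')=12, C('y')=14
L[0]='y': occ=0, LF[0]=C('y')+0=14+0=14
L[1]='y': occ=1, LF[1]=C('y')+1=14+1=15
L[2]='X': occ=0, LF[2]=C('X')+0=1+0=1
L[3]='x': occ=0, LF[3]=C('x')+0=12+0=12
L[4]='Y': occ=0, LF[4]=C('Y')+0=5+0=5
L[5]='Y': occ=1, LF[5]=C('Y')+1=5+1=6
L[6]='x': occ=1, LF[6]=C('x')+1=12+1=13
L[7]='X': occ=1, LF[7]=C('X')+1=1+1=2
L[8]='Y': occ=2, LF[8]=C('Y')+2=5+2=7
L[9]='y': occ=2, LF[9]=C('y')+2=14+2=16
L[10]='Y': occ=3, LF[10]=C('Y')+3=5+3=8
L[11]='y': occ=3, LF[11]=C('y')+3=14+3=17
L[12]='$': occ=0, LF[12]=C('$')+0=0+0=0
L[13]='Y': occ=4, LF[13]=C('Y')+4=5+4=9
L[14]='Y': occ=5, LF[14]=C('Y')+5=5+5=10
L[15]='Y': occ=6, LF[15]=C('Y')+6=5+6=11
L[16]='X': occ=2, LF[16]=C('X')+2=1+2=3
L[17]='X': occ=3, LF[17]=C('X')+3=1+3=4

Answer: 14 15 1 12 5 6 13 2 7 16 8 17 0 9 10 11 3 4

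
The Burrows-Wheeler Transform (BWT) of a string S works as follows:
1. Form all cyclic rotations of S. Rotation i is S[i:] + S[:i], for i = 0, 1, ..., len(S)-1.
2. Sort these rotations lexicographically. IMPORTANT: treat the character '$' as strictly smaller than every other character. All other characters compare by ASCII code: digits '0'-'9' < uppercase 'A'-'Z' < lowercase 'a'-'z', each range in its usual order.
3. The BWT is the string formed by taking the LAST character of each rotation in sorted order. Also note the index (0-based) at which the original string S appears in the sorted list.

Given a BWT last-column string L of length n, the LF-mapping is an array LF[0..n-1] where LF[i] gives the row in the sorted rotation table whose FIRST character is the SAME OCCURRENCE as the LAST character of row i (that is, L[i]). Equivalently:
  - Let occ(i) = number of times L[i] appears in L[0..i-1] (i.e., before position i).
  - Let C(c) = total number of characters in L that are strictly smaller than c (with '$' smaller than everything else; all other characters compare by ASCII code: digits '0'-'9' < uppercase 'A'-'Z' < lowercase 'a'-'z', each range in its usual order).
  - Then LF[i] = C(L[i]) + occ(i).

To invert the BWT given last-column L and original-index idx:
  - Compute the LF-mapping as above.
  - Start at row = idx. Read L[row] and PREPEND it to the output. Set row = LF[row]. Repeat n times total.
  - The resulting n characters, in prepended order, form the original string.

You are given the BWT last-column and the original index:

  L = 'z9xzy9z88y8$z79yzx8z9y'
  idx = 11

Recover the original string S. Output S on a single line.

LF mapping: 16 6 10 17 12 7 18 2 3 13 4 0 19 1 8 14 20 11 5 21 9 15
Walk LF starting at row 11, prepending L[row]:
  step 1: row=11, L[11]='$', prepend. Next row=LF[11]=0
  step 2: row=0, L[0]='z', prepend. Next row=LF[0]=16
  step 3: row=16, L[16]='z', prepend. Next row=LF[16]=20
  step 4: row=20, L[20]='9', prepend. Next row=LF[20]=9
  step 5: row=9, L[9]='y', prepend. Next row=LF[9]=13
  step 6: row=13, L[13]='7', prepend. Next row=LF[13]=1
  step 7: row=1, L[1]='9', prepend. Next row=LF[1]=6
  step 8: row=6, L[6]='z', prepend. Next row=LF[6]=18
  step 9: row=18, L[18]='8', prepend. Next row=LF[18]=5
  step 10: row=5, L[5]='9', prepend. Next row=LF[5]=7
  step 11: row=7, L[7]='8', prepend. Next row=LF[7]=2
  step 12: row=2, L[2]='x', prepend. Next row=LF[2]=10
  step 13: row=10, L[10]='8', prepend. Next row=LF[10]=4
  step 14: row=4, L[4]='y', prepend. Next row=LF[4]=12
  step 15: row=12, L[12]='z', prepend. Next row=LF[12]=19
  step 16: row=19, L[19]='z', prepend. Next row=LF[19]=21
  step 17: row=21, L[21]='y', prepend. Next row=LF[21]=15
  step 18: row=15, L[15]='y', prepend. Next row=LF[15]=14
  step 19: row=14, L[14]='9', prepend. Next row=LF[14]=8
  step 20: row=8, L[8]='8', prepend. Next row=LF[8]=3
  step 21: row=3, L[3]='z', prepend. Next row=LF[3]=17
  step 22: row=17, L[17]='x', prepend. Next row=LF[17]=11
Reversed output: xz89yyzzy8x898z97y9zz$

Answer: xz89yyzzy8x898z97y9zz$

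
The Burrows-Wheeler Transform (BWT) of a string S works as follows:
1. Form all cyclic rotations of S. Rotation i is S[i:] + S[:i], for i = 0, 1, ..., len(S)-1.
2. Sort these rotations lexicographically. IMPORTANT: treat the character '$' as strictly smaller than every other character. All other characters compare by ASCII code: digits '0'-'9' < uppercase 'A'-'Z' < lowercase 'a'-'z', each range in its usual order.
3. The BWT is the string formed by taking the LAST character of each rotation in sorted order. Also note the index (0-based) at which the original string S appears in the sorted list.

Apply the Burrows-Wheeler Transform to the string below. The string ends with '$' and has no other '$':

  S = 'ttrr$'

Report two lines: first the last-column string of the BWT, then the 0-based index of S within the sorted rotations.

All 5 rotations (rotation i = S[i:]+S[:i]):
  rot[0] = ttrr$
  rot[1] = trr$t
  rot[2] = rr$tt
  rot[3] = r$ttr
  rot[4] = $ttrr
Sorted (with $ < everything):
  sorted[0] = $ttrr  (last char: 'r')
  sorted[1] = r$ttr  (last char: 'r')
  sorted[2] = rr$tt  (last char: 't')
  sorted[3] = trr$t  (last char: 't')
  sorted[4] = ttrr$  (last char: '$')
Last column: rrtt$
Original string S is at sorted index 4

Answer: rrtt$
4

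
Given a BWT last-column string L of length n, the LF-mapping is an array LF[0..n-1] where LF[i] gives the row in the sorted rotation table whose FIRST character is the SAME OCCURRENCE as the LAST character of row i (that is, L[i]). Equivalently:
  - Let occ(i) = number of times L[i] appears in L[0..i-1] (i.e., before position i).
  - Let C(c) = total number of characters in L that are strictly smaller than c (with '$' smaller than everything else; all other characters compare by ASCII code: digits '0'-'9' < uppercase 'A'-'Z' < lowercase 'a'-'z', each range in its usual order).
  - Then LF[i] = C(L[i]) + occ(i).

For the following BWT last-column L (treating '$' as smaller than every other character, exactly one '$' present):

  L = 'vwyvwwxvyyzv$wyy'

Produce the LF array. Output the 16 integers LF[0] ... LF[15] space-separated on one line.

Char counts: '$':1, 'v':4, 'w':4, 'x':1, 'y':5, 'z':1
C (first-col start): C('$')=0, C('v')=1, C('w')=5, C('x')=9, C('y')=10, C('z')=15
L[0]='v': occ=0, LF[0]=C('v')+0=1+0=1
L[1]='w': occ=0, LF[1]=C('w')+0=5+0=5
L[2]='y': occ=0, LF[2]=C('y')+0=10+0=10
L[3]='v': occ=1, LF[3]=C('v')+1=1+1=2
L[4]='w': occ=1, LF[4]=C('w')+1=5+1=6
L[5]='w': occ=2, LF[5]=C('w')+2=5+2=7
L[6]='x': occ=0, LF[6]=C('x')+0=9+0=9
L[7]='v': occ=2, LF[7]=C('v')+2=1+2=3
L[8]='y': occ=1, LF[8]=C('y')+1=10+1=11
L[9]='y': occ=2, LF[9]=C('y')+2=10+2=12
L[10]='z': occ=0, LF[10]=C('z')+0=15+0=15
L[11]='v': occ=3, LF[11]=C('v')+3=1+3=4
L[12]='$': occ=0, LF[12]=C('$')+0=0+0=0
L[13]='w': occ=3, LF[13]=C('w')+3=5+3=8
L[14]='y': occ=3, LF[14]=C('y')+3=10+3=13
L[15]='y': occ=4, LF[15]=C('y')+4=10+4=14

Answer: 1 5 10 2 6 7 9 3 11 12 15 4 0 8 13 14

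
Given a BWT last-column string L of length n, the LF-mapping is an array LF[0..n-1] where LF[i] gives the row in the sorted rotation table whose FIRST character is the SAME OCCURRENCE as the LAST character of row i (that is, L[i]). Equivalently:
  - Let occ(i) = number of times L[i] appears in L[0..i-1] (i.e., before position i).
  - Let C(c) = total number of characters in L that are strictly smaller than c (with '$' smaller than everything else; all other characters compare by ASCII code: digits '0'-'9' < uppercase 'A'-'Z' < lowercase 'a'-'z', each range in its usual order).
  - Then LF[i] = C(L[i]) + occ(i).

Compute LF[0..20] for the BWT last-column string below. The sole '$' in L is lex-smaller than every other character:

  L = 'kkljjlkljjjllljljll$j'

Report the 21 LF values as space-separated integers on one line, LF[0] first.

Answer: 9 10 12 1 2 13 11 14 3 4 5 15 16 17 6 18 7 19 20 0 8

Derivation:
Char counts: '$':1, 'j':8, 'k':3, 'l':9
C (first-col start): C('$')=0, C('j')=1, C('k')=9, C('l')=12
L[0]='k': occ=0, LF[0]=C('k')+0=9+0=9
L[1]='k': occ=1, LF[1]=C('k')+1=9+1=10
L[2]='l': occ=0, LF[2]=C('l')+0=12+0=12
L[3]='j': occ=0, LF[3]=C('j')+0=1+0=1
L[4]='j': occ=1, LF[4]=C('j')+1=1+1=2
L[5]='l': occ=1, LF[5]=C('l')+1=12+1=13
L[6]='k': occ=2, LF[6]=C('k')+2=9+2=11
L[7]='l': occ=2, LF[7]=C('l')+2=12+2=14
L[8]='j': occ=2, LF[8]=C('j')+2=1+2=3
L[9]='j': occ=3, LF[9]=C('j')+3=1+3=4
L[10]='j': occ=4, LF[10]=C('j')+4=1+4=5
L[11]='l': occ=3, LF[11]=C('l')+3=12+3=15
L[12]='l': occ=4, LF[12]=C('l')+4=12+4=16
L[13]='l': occ=5, LF[13]=C('l')+5=12+5=17
L[14]='j': occ=5, LF[14]=C('j')+5=1+5=6
L[15]='l': occ=6, LF[15]=C('l')+6=12+6=18
L[16]='j': occ=6, LF[16]=C('j')+6=1+6=7
L[17]='l': occ=7, LF[17]=C('l')+7=12+7=19
L[18]='l': occ=8, LF[18]=C('l')+8=12+8=20
L[19]='$': occ=0, LF[19]=C('$')+0=0+0=0
L[20]='j': occ=7, LF[20]=C('j')+7=1+7=8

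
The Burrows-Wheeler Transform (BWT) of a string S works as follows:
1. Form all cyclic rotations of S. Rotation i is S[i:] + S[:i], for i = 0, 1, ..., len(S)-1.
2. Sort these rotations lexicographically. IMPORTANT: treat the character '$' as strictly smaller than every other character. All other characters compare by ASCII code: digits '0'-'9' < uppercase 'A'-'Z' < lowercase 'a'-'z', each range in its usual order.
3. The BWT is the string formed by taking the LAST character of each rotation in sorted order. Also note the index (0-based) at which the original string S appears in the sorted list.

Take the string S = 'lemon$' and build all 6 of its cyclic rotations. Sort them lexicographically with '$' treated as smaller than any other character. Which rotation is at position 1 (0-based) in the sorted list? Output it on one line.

Answer: emon$l

Derivation:
All 6 rotations (rotation i = S[i:]+S[:i]):
  rot[0] = lemon$
  rot[1] = emon$l
  rot[2] = mon$le
  rot[3] = on$lem
  rot[4] = n$lemo
  rot[5] = $lemon
Sorted (with $ < everything):
  sorted[0] = $lemon
  sorted[1] = emon$l
  sorted[2] = lemon$
  sorted[3] = mon$le
  sorted[4] = n$lemo
  sorted[5] = on$lem
sorted[1] = emon$l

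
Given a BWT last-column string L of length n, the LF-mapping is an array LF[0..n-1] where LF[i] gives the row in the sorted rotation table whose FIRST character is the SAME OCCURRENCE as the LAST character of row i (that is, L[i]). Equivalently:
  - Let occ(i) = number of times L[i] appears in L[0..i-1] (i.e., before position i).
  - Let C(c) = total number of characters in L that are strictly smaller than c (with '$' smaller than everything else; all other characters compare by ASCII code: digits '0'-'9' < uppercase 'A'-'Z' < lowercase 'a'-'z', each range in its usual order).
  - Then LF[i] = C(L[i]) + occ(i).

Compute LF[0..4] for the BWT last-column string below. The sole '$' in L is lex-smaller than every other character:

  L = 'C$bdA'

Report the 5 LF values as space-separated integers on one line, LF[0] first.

Answer: 2 0 3 4 1

Derivation:
Char counts: '$':1, 'A':1, 'C':1, 'b':1, 'd':1
C (first-col start): C('$')=0, C('A')=1, C('C')=2, C('b')=3, C('d')=4
L[0]='C': occ=0, LF[0]=C('C')+0=2+0=2
L[1]='$': occ=0, LF[1]=C('$')+0=0+0=0
L[2]='b': occ=0, LF[2]=C('b')+0=3+0=3
L[3]='d': occ=0, LF[3]=C('d')+0=4+0=4
L[4]='A': occ=0, LF[4]=C('A')+0=1+0=1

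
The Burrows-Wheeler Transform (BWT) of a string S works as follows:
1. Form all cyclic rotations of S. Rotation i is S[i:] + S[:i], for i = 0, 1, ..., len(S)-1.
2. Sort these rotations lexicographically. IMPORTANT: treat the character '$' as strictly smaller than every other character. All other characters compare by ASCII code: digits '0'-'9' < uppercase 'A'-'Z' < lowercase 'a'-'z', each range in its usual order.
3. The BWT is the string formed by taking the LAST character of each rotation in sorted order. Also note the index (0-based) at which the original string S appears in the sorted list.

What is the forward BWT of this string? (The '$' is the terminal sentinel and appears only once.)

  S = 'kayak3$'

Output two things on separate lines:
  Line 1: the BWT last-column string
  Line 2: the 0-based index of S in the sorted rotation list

All 7 rotations (rotation i = S[i:]+S[:i]):
  rot[0] = kayak3$
  rot[1] = ayak3$k
  rot[2] = yak3$ka
  rot[3] = ak3$kay
  rot[4] = k3$kaya
  rot[5] = 3$kayak
  rot[6] = $kayak3
Sorted (with $ < everything):
  sorted[0] = $kayak3  (last char: '3')
  sorted[1] = 3$kayak  (last char: 'k')
  sorted[2] = ak3$kay  (last char: 'y')
  sorted[3] = ayak3$k  (last char: 'k')
  sorted[4] = k3$kaya  (last char: 'a')
  sorted[5] = kayak3$  (last char: '$')
  sorted[6] = yak3$ka  (last char: 'a')
Last column: 3kyka$a
Original string S is at sorted index 5

Answer: 3kyka$a
5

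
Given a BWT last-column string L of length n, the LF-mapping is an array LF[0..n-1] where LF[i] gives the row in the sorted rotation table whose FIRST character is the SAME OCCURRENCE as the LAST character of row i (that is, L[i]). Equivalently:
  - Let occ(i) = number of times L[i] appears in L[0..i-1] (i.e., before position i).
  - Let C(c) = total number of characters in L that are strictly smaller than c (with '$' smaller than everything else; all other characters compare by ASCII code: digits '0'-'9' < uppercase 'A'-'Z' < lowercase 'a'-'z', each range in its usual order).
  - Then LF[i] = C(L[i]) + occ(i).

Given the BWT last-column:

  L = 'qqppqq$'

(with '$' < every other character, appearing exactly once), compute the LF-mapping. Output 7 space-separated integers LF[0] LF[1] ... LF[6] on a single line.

Answer: 3 4 1 2 5 6 0

Derivation:
Char counts: '$':1, 'p':2, 'q':4
C (first-col start): C('$')=0, C('p')=1, C('q')=3
L[0]='q': occ=0, LF[0]=C('q')+0=3+0=3
L[1]='q': occ=1, LF[1]=C('q')+1=3+1=4
L[2]='p': occ=0, LF[2]=C('p')+0=1+0=1
L[3]='p': occ=1, LF[3]=C('p')+1=1+1=2
L[4]='q': occ=2, LF[4]=C('q')+2=3+2=5
L[5]='q': occ=3, LF[5]=C('q')+3=3+3=6
L[6]='$': occ=0, LF[6]=C('$')+0=0+0=0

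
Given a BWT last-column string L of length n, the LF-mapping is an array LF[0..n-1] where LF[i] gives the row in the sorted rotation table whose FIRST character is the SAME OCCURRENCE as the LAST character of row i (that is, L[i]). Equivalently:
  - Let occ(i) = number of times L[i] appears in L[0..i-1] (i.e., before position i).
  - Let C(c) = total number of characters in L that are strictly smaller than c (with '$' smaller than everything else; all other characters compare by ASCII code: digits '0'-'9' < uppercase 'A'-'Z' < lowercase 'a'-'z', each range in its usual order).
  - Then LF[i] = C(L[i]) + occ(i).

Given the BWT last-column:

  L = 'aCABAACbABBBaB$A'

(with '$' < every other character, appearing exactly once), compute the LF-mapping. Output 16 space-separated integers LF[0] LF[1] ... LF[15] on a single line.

Answer: 13 11 1 6 2 3 12 15 4 7 8 9 14 10 0 5

Derivation:
Char counts: '$':1, 'A':5, 'B':5, 'C':2, 'a':2, 'b':1
C (first-col start): C('$')=0, C('A')=1, C('B')=6, C('C')=11, C('a')=13, C('b')=15
L[0]='a': occ=0, LF[0]=C('a')+0=13+0=13
L[1]='C': occ=0, LF[1]=C('C')+0=11+0=11
L[2]='A': occ=0, LF[2]=C('A')+0=1+0=1
L[3]='B': occ=0, LF[3]=C('B')+0=6+0=6
L[4]='A': occ=1, LF[4]=C('A')+1=1+1=2
L[5]='A': occ=2, LF[5]=C('A')+2=1+2=3
L[6]='C': occ=1, LF[6]=C('C')+1=11+1=12
L[7]='b': occ=0, LF[7]=C('b')+0=15+0=15
L[8]='A': occ=3, LF[8]=C('A')+3=1+3=4
L[9]='B': occ=1, LF[9]=C('B')+1=6+1=7
L[10]='B': occ=2, LF[10]=C('B')+2=6+2=8
L[11]='B': occ=3, LF[11]=C('B')+3=6+3=9
L[12]='a': occ=1, LF[12]=C('a')+1=13+1=14
L[13]='B': occ=4, LF[13]=C('B')+4=6+4=10
L[14]='$': occ=0, LF[14]=C('$')+0=0+0=0
L[15]='A': occ=4, LF[15]=C('A')+4=1+4=5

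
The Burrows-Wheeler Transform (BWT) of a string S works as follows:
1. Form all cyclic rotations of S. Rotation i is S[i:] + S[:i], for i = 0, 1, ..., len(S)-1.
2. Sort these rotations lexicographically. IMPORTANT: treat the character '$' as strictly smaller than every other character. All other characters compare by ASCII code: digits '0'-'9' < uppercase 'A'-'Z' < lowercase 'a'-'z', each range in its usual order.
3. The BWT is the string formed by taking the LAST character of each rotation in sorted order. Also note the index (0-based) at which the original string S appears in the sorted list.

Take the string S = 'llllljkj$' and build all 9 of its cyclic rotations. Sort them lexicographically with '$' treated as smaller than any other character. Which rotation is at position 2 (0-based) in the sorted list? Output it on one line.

Answer: jkj$lllll

Derivation:
All 9 rotations (rotation i = S[i:]+S[:i]):
  rot[0] = llllljkj$
  rot[1] = lllljkj$l
  rot[2] = llljkj$ll
  rot[3] = lljkj$lll
  rot[4] = ljkj$llll
  rot[5] = jkj$lllll
  rot[6] = kj$lllllj
  rot[7] = j$llllljk
  rot[8] = $llllljkj
Sorted (with $ < everything):
  sorted[0] = $llllljkj
  sorted[1] = j$llllljk
  sorted[2] = jkj$lllll
  sorted[3] = kj$lllllj
  sorted[4] = ljkj$llll
  sorted[5] = lljkj$lll
  sorted[6] = llljkj$ll
  sorted[7] = lllljkj$l
  sorted[8] = llllljkj$
sorted[2] = jkj$lllll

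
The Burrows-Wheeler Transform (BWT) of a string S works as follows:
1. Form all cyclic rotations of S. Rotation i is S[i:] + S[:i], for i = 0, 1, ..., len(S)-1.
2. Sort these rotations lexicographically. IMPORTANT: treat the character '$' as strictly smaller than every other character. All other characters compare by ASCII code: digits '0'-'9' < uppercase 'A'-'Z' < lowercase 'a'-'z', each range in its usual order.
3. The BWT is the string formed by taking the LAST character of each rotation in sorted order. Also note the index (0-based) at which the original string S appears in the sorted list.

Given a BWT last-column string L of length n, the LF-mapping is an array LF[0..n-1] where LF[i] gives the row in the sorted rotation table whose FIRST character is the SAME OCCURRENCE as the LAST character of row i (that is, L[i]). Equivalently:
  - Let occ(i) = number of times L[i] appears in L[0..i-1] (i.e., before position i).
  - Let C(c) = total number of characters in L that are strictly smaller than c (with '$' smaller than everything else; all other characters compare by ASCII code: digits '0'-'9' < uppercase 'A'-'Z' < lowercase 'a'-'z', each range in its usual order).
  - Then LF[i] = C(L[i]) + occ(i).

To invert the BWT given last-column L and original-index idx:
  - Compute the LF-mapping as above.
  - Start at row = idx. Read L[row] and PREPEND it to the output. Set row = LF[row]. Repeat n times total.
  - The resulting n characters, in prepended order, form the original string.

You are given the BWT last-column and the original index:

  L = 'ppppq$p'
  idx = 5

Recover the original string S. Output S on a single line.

LF mapping: 1 2 3 4 6 0 5
Walk LF starting at row 5, prepending L[row]:
  step 1: row=5, L[5]='$', prepend. Next row=LF[5]=0
  step 2: row=0, L[0]='p', prepend. Next row=LF[0]=1
  step 3: row=1, L[1]='p', prepend. Next row=LF[1]=2
  step 4: row=2, L[2]='p', prepend. Next row=LF[2]=3
  step 5: row=3, L[3]='p', prepend. Next row=LF[3]=4
  step 6: row=4, L[4]='q', prepend. Next row=LF[4]=6
  step 7: row=6, L[6]='p', prepend. Next row=LF[6]=5
Reversed output: pqpppp$

Answer: pqpppp$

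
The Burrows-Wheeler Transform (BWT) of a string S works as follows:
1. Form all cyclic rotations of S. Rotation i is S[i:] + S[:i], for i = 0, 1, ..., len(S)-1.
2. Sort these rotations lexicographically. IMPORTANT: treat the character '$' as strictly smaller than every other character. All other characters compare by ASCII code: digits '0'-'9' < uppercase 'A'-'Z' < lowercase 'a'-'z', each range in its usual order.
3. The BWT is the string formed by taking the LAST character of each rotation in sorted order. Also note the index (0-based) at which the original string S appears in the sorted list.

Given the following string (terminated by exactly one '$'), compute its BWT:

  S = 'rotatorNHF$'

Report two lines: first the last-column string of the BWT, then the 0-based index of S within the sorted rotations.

Answer: FHNrttro$oa
8

Derivation:
All 11 rotations (rotation i = S[i:]+S[:i]):
  rot[0] = rotatorNHF$
  rot[1] = otatorNHF$r
  rot[2] = tatorNHF$ro
  rot[3] = atorNHF$rot
  rot[4] = torNHF$rota
  rot[5] = orNHF$rotat
  rot[6] = rNHF$rotato
  rot[7] = NHF$rotator
  rot[8] = HF$rotatorN
  rot[9] = F$rotatorNH
  rot[10] = $rotatorNHF
Sorted (with $ < everything):
  sorted[0] = $rotatorNHF  (last char: 'F')
  sorted[1] = F$rotatorNH  (last char: 'H')
  sorted[2] = HF$rotatorN  (last char: 'N')
  sorted[3] = NHF$rotator  (last char: 'r')
  sorted[4] = atorNHF$rot  (last char: 't')
  sorted[5] = orNHF$rotat  (last char: 't')
  sorted[6] = otatorNHF$r  (last char: 'r')
  sorted[7] = rNHF$rotato  (last char: 'o')
  sorted[8] = rotatorNHF$  (last char: '$')
  sorted[9] = tatorNHF$ro  (last char: 'o')
  sorted[10] = torNHF$rota  (last char: 'a')
Last column: FHNrttro$oa
Original string S is at sorted index 8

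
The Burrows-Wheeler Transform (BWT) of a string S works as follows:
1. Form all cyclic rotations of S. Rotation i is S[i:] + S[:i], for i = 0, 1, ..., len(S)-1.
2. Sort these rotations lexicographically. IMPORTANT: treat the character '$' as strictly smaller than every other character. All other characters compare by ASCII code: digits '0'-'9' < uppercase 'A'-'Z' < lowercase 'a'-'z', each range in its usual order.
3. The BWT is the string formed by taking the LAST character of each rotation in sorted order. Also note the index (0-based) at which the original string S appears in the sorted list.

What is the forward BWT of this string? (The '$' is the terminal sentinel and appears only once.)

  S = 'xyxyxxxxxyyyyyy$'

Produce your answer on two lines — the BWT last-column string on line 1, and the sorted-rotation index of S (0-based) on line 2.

Answer: yyxxxy$xyxxyyyyx
6

Derivation:
All 16 rotations (rotation i = S[i:]+S[:i]):
  rot[0] = xyxyxxxxxyyyyyy$
  rot[1] = yxyxxxxxyyyyyy$x
  rot[2] = xyxxxxxyyyyyy$xy
  rot[3] = yxxxxxyyyyyy$xyx
  rot[4] = xxxxxyyyyyy$xyxy
  rot[5] = xxxxyyyyyy$xyxyx
  rot[6] = xxxyyyyyy$xyxyxx
  rot[7] = xxyyyyyy$xyxyxxx
  rot[8] = xyyyyyy$xyxyxxxx
  rot[9] = yyyyyy$xyxyxxxxx
  rot[10] = yyyyy$xyxyxxxxxy
  rot[11] = yyyy$xyxyxxxxxyy
  rot[12] = yyy$xyxyxxxxxyyy
  rot[13] = yy$xyxyxxxxxyyyy
  rot[14] = y$xyxyxxxxxyyyyy
  rot[15] = $xyxyxxxxxyyyyyy
Sorted (with $ < everything):
  sorted[0] = $xyxyxxxxxyyyyyy  (last char: 'y')
  sorted[1] = xxxxxyyyyyy$xyxy  (last char: 'y')
  sorted[2] = xxxxyyyyyy$xyxyx  (last char: 'x')
  sorted[3] = xxxyyyyyy$xyxyxx  (last char: 'x')
  sorted[4] = xxyyyyyy$xyxyxxx  (last char: 'x')
  sorted[5] = xyxxxxxyyyyyy$xy  (last char: 'y')
  sorted[6] = xyxyxxxxxyyyyyy$  (last char: '$')
  sorted[7] = xyyyyyy$xyxyxxxx  (last char: 'x')
  sorted[8] = y$xyxyxxxxxyyyyy  (last char: 'y')
  sorted[9] = yxxxxxyyyyyy$xyx  (last char: 'x')
  sorted[10] = yxyxxxxxyyyyyy$x  (last char: 'x')
  sorted[11] = yy$xyxyxxxxxyyyy  (last char: 'y')
  sorted[12] = yyy$xyxyxxxxxyyy  (last char: 'y')
  sorted[13] = yyyy$xyxyxxxxxyy  (last char: 'y')
  sorted[14] = yyyyy$xyxyxxxxxy  (last char: 'y')
  sorted[15] = yyyyyy$xyxyxxxxx  (last char: 'x')
Last column: yyxxxy$xyxxyyyyx
Original string S is at sorted index 6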